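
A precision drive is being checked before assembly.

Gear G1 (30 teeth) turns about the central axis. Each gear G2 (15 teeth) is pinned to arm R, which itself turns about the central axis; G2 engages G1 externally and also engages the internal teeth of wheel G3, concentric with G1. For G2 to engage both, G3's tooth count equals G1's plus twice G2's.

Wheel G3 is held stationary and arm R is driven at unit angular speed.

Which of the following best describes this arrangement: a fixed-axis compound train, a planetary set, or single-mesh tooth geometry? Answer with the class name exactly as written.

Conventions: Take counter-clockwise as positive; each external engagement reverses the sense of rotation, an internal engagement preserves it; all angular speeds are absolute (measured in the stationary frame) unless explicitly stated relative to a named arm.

planetary set

class = planetary set [G3 = 30+2·15 = 60; Willis about the carrier]
classification: planetary set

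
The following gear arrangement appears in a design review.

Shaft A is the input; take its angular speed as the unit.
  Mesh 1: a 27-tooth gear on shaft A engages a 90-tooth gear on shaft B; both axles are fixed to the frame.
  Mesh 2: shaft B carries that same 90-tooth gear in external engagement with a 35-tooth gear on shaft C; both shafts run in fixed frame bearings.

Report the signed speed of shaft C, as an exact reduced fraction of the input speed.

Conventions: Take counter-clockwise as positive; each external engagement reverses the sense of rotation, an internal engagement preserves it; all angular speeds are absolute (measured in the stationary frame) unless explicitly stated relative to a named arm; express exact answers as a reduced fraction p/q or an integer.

27/35

2-mesh fixed-axis compound train (all bearings frame-fixed)
mesh 1 [27T→90T]: |ω|/ω_in = 1×27/90 = 3/10, sense flips to −
mesh 2 [90T→35T]: |ω|/ω_in = (3/10)×90/35 = 27/35, sense flips to +
signed output speed (× input speed) = 27/35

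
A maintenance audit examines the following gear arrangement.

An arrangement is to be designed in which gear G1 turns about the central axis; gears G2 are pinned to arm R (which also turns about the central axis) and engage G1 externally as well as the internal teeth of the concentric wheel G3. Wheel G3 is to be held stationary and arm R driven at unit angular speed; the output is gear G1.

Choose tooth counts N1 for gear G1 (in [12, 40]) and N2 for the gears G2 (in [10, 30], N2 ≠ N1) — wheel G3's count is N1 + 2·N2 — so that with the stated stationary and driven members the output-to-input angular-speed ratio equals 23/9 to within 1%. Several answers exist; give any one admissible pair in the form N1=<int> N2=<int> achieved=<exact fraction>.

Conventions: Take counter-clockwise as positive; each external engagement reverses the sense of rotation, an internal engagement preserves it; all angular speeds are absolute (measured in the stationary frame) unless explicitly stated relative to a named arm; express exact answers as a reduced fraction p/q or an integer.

N1=36 N2=10 achieved=23/9

class = planetary set [ratio 23/9 wanted; Willis about the carrier]
Willis with ω_ring = 0: ω_sun/ω_arm = (N1+N3)/N1; set equal to 23/9  ⇒  N3/N1 = 23/9 − 1 = 14/9
N3 = N1 + 2·N2  ⇒  N2/N1 = (N3/N1 − 1)/2 = (14/9 − 1)/2 = 5/18
smallest multiple with N1 ≥ 12 and N2 ≥ 10: k = 2  ⇒  N1 = 2·18 = 36, N2 = 2·5 = 10 (N1 ≤ 40, N2 ≤ 30, N2 ≠ N1 ✓), N3 = 36 + 2·10 = 56
check: (N1+N3)/N1 with N1 = 36, N3 = 56 gives 23/9; |achieved − target| = 0 ≤ 23/900 ✓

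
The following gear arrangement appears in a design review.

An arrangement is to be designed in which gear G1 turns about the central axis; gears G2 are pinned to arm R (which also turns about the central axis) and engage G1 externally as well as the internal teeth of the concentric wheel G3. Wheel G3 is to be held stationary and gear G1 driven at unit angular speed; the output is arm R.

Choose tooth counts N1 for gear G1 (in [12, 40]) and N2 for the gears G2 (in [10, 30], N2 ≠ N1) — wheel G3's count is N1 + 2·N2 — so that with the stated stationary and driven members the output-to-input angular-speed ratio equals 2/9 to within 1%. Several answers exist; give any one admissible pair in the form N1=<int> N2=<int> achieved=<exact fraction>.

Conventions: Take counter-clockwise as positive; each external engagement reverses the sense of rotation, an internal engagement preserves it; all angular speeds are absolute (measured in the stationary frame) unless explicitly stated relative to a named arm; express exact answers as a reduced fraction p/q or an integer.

N1=12 N2=15 achieved=2/9

topology: planetary set — design target 2/9, arm = carrier (Willis)
Willis with ω_ring = 0: ω_arm/ω_sun = N1/(N1+N3); set equal to 2/9  ⇒  N3/N1 = 1/(2/9) − 1 = 7/2
N3 = N1 + 2·N2  ⇒  N2/N1 = (N3/N1 − 1)/2 = (7/2 − 1)/2 = 5/4
smallest multiple with N1 ≥ 12 and N2 ≥ 10: k = 3  ⇒  N1 = 3·4 = 12, N2 = 3·5 = 15 (N1 ≤ 40, N2 ≤ 30, N2 ≠ N1 ✓), N3 = 12 + 2·15 = 42
check: N1/(N1+N3) with N1 = 12, N3 = 42 gives 2/9; |achieved − target| = 0 ≤ 1/450 ✓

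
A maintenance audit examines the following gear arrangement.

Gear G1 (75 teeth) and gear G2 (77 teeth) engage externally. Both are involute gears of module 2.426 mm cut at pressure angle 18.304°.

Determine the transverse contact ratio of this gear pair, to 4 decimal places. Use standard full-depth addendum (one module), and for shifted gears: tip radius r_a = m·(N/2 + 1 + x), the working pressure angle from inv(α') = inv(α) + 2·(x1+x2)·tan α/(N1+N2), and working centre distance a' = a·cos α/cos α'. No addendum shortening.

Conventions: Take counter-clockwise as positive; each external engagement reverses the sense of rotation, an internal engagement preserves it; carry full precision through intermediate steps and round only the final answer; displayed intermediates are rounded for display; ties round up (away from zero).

topology: single-mesh involute geometry — m = 2.426, 75T/77T pair
base radii: r_b1 = 86.371988, r_b2 = 88.675241
tip radii: r_a1 = 93.401000, r_a2 = 95.827000
no profile shift: α' = α, a' = a
action lengths: √(r_a1²−r_b1²) = 35.547523, √(r_a2²−r_b2²) = 36.325136
base pitch p_b = π·m·cos α = 7.235883
CR = (35.547523 + 36.325136 − 184.376000·sin 18.30400°)/7.235883 = 1.930347
contact ratio ≈ 1.9303

1.9303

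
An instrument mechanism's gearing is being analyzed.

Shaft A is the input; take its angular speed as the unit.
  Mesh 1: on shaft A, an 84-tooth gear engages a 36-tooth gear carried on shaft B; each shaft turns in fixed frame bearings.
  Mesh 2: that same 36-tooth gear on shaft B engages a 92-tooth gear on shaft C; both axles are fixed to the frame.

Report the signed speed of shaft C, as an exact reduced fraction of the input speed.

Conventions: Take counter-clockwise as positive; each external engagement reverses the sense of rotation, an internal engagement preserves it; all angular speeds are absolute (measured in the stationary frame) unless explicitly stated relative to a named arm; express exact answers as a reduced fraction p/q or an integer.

21/23

2-mesh fixed-axis compound train (all bearings frame-fixed)
mesh 1 [84T→36T]: |ω|/ω_in = 1×84/36 = 7/3, sense flips to −
mesh 2 [36T→92T]: |ω|/ω_in = (7/3)×36/92 = 21/23, sense flips to +
signed output speed (× input speed) = 21/23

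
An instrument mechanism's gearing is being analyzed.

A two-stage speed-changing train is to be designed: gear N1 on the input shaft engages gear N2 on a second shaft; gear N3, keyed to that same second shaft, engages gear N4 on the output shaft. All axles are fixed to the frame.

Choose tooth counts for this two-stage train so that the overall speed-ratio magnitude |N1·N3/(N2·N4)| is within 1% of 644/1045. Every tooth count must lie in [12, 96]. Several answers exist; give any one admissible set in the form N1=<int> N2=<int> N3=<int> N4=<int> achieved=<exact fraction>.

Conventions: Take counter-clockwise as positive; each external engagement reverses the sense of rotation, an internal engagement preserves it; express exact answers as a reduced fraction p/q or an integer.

N1=14 N2=19 N3=46 N4=55 achieved=644/1045

2-stage fixed-axis compound train for ratio 644/1045
target = 644/1045 in lowest terms: an exact hit needs N1·N3 = k·644 and N2·N4 = k·1045 for one integer k, every count in [12, 96]; additionally prefer no 1:1 stage (N1 ≠ N2, N3 ≠ N4)
k = 1: N1·N3 = 644 = 14·46, N2·N4 = 1045 = 19·55
achieved = 14·46/(19·55) = 644/1045; |achieved − target| = 0 ≤ 161/26125 ✓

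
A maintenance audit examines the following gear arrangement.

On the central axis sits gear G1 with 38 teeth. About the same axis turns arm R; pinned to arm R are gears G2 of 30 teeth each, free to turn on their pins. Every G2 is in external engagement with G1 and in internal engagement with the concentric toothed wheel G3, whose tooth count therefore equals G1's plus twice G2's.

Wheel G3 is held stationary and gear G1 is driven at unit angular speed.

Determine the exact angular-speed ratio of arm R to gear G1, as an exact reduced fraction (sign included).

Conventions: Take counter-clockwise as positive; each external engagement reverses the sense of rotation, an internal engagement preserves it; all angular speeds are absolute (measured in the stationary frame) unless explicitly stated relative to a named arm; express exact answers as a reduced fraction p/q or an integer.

19/68

class = planetary set [G3 = 38+2·30 = 98; Willis about the carrier]
ring teeth: 38 + 2·30 = 98
38(ω_sun−ω_arm) = −98(ω_ring−ω_arm),  ω_ring = 0, ω_sun = 1
38(1−ω_arm) = −98(0−ω_arm)  ⇒  136·ω_arm = 38  ⇒  ω_arm = 19/68
ω_out/ω_in = 19/68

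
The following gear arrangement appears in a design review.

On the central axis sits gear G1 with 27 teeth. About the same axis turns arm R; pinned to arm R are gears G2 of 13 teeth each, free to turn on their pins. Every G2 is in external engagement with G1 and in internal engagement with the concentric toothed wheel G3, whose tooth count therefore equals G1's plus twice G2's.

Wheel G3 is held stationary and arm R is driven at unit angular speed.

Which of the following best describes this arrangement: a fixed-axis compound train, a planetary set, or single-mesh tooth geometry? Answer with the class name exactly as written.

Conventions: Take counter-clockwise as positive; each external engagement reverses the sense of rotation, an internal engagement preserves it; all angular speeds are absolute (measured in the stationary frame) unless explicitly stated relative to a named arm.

planetary set

class = planetary set [G3 = 27+2·13 = 53; Willis about the carrier]
classification: planetary set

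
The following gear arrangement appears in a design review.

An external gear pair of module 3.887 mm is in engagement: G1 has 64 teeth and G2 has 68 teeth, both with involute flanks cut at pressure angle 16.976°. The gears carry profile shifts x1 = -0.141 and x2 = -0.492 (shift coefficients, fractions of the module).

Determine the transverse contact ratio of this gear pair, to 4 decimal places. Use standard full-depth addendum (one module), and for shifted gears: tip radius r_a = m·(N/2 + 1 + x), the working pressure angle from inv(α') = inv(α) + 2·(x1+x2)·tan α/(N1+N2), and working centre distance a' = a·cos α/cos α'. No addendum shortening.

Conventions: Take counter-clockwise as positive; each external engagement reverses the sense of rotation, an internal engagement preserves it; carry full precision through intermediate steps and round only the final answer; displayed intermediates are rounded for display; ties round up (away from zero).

2.2229

topology: single-mesh involute geometry — m = 3.887, 64T/68T pair
base radii: r_b1 = 118.964233, r_b2 = 126.399498
tip radii: r_a1 = 127.722933, r_a2 = 134.132596
inv(α') = inv(16.976°) + 2·(-0.141-0.492)·tan α/(64+68) = 0.00605777  ⇒  α' = 14.92618°
a' = a·cos α / cos α' = 256.5420·cos 16.976°/cos 14.92618° = 253.931768
action lengths: √(r_a1²−r_b1²) = 46.482887, √(r_a2²−r_b2²) = 44.885635
base pitch p_b = π·m·cos α = 11.679286
CR = (46.482887 + 44.885635 − 253.931768·sin 14.92618°)/11.679286 = 2.222930
contact ratio ≈ 2.2229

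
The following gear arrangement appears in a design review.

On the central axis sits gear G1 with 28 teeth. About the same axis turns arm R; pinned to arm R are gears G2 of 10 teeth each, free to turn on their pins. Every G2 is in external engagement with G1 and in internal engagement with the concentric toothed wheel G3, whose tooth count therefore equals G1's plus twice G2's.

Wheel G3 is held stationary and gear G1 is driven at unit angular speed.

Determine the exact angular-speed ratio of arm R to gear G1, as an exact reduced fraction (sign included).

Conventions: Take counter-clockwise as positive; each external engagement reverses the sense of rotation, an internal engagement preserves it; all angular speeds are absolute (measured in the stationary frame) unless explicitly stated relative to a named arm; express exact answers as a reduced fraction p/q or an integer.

7/19

recognized (axles ride arm R): planetary set, 28/10/48 teeth
ring teeth: 28 + 2·10 = 48
28(ω_sun−ω_arm) = −48(ω_ring−ω_arm),  ω_ring = 0, ω_sun = 1
28(1−ω_arm) = −48(0−ω_arm)  ⇒  76·ω_arm = 28  ⇒  ω_arm = 7/19
ω_out/ω_in = 7/19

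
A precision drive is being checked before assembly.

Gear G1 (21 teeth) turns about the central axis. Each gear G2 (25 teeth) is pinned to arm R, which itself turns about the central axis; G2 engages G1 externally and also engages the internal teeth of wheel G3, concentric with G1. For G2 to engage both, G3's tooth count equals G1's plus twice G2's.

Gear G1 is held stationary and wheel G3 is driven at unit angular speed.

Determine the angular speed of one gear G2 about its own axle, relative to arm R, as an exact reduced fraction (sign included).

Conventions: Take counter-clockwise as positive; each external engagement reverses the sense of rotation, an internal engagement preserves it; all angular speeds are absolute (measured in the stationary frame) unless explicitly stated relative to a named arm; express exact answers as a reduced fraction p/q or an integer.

1491/2300

topology: planetary set — G1 21T / G2 25T / G3 71T, arm = carrier (Willis)
ring teeth: 21 + 2·25 = 71
21(ω_sun−ω_arm) = −71(ω_ring−ω_arm),  ω_sun = 0, ω_ring = 1
21(0−ω_arm) = −71(1−ω_arm)  ⇒  92·ω_arm = 71  ⇒  ω_arm = 71/92
sun–planet mesh: 21·(0−71/92) = −25·(ω_p−ω_arm)  ⇒  ω_p−ω_arm = 1491/2300
exact speed ratio = 1491/2300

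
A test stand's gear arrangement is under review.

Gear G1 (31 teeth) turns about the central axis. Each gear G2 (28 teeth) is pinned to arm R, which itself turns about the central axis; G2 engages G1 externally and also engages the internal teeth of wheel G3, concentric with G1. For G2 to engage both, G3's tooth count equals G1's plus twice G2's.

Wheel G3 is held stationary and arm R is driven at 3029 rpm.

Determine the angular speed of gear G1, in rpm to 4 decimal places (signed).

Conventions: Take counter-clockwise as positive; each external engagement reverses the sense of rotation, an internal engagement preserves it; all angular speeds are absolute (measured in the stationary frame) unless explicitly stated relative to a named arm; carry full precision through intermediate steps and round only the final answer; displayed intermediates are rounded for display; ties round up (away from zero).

+11529.7419 rpm

planetary set (31T centre, 28T on arm, 87T internal) — Willis relation
normalise by the input: solve with ω_arm = 1, then scale by 3029 rpm
ring teeth: 31 + 2·28 = 87
31(ω_sun−ω_arm) = −87(ω_ring−ω_arm),  ω_ring = 0, ω_arm = 1
ω_sun = 1 − (87/31)(0−1) = 118/31
scale: ω_sun = 118/31 × 3029 rpm = +11529.7419 rpm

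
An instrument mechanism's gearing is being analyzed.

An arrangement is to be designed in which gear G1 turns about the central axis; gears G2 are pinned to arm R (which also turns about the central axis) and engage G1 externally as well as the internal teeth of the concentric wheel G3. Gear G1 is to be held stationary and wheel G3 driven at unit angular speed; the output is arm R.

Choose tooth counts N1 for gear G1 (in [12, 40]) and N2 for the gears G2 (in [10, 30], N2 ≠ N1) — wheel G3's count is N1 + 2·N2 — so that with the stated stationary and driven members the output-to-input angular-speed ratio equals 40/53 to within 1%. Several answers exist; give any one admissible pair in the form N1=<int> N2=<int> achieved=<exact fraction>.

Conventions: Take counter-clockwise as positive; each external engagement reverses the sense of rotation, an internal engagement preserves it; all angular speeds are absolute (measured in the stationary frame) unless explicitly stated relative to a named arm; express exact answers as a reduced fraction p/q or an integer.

planetary set to be sized for 40/53 (Willis relation)
Willis with ω_sun = 0: ω_arm/ω_ring = N3/(N1+N3); set equal to 40/53  ⇒  N3/N1 = (40/53)/(1 − 40/53) = 40/13
N3 = N1 + 2·N2  ⇒  N2/N1 = (N3/N1 − 1)/2 = (40/13 − 1)/2 = 27/26
smallest multiple with N1 ≥ 12 and N2 ≥ 10: k = 1  ⇒  N1 = 1·26 = 26, N2 = 1·27 = 27 (N1 ≤ 40, N2 ≤ 30, N2 ≠ N1 ✓), N3 = 26 + 2·27 = 80
check: N3/(N1+N3) with N1 = 26, N3 = 80 gives 40/53; |achieved − target| = 0 ≤ 2/265 ✓

N1=26 N2=27 achieved=40/53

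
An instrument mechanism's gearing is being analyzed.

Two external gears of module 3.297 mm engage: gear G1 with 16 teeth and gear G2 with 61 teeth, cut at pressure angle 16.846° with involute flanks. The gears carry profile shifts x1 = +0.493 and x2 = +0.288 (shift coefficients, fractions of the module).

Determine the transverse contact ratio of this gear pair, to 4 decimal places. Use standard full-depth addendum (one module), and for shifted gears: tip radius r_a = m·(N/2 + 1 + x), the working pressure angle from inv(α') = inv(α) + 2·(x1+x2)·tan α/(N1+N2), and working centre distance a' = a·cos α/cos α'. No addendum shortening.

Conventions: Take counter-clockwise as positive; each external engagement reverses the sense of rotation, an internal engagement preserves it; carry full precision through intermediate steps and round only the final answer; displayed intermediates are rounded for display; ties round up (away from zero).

recognized (one external pair, fixed centres): single-mesh tooth geometry, m = 3.297, N1 = 16, N2 = 61
base radii: r_b1 = 25.244130, r_b2 = 96.243247
tip radii: r_a1 = 31.298421, r_a2 = 104.805036
inv(α') = inv(16.846°) + 2·(+0.493+0.288)·tan α/(16+61) = 0.01491828  ⇒  α' = 20.00601°
a' = a·cos α / cos α' = 126.9345·cos 16.846°/cos 20.00601° = 129.289100
action lengths: √(r_a1²−r_b1²) = 18.502028, √(r_a2²−r_b2²) = 41.488950
base pitch p_b = π·m·cos α = 9.913347
CR = (18.502028 + 41.488950 − 129.289100·sin 20.00601°)/9.913347 = 1.589651
contact ratio ≈ 1.5897

1.5897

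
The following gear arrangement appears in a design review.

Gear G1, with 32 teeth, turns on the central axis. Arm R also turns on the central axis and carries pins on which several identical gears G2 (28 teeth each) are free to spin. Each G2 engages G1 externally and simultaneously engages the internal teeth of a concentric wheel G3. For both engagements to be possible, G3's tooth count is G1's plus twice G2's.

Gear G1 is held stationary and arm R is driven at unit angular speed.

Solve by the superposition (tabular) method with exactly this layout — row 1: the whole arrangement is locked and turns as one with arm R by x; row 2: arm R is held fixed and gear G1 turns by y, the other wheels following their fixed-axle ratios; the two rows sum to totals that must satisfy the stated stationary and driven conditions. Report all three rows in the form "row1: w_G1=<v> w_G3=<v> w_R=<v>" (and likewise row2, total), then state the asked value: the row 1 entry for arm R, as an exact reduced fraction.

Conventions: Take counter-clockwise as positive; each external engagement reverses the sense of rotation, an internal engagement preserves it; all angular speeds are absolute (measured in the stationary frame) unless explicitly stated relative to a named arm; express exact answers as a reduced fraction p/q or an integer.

planetary set (32T centre, 28T on arm, 88T internal) — Willis relation
row 1 (train locked, turned with arm): all members turn x
superposition row 2 [arm held]: sun y, ring −(32/88)·y, arm 0
boundary: total ω_sun = x + y = 0 and total ω_arm = x = 1  ⇒  y = -1, x = 1
row 2 ring = −(32/88)·(-1) = 4/11
totals (row 1 + row 2): sun 1 + (-1) = 0, ring 1 + 4/11 = 15/11, arm 1 + 0 = 1
asked cell (row1, arm) = 1

row1: w_G1=1 w_G3=1 w_R=1
row2: w_G1=-1 w_G3=4/11 w_R=0
total: w_G1=0 w_G3=15/11 w_R=1
asked value: 1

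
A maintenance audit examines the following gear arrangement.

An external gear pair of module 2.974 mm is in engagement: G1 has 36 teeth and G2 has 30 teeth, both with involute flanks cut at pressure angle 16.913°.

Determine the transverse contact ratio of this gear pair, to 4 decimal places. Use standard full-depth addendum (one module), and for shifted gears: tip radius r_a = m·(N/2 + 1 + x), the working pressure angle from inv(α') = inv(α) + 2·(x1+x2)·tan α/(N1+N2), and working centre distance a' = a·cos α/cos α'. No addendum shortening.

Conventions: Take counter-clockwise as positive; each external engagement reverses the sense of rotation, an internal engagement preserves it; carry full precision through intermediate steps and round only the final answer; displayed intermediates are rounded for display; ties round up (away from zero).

class = single-mesh tooth geometry [involute pair 36T × 30T, m = 2.974]
base radii: r_b1 = 51.216613, r_b2 = 42.680510
tip radii: r_a1 = 56.506000, r_a2 = 47.584000
no profile shift: α' = α, a' = a
action lengths: √(r_a1²−r_b1²) = 23.870204, √(r_a2²−r_b2²) = 21.038324
base pitch p_b = π·m·cos α = 8.938985
CR = (23.870204 + 21.038324 − 98.142000·sin 16.91300°)/8.938985 = 1.829864
contact ratio ≈ 1.8299

1.8299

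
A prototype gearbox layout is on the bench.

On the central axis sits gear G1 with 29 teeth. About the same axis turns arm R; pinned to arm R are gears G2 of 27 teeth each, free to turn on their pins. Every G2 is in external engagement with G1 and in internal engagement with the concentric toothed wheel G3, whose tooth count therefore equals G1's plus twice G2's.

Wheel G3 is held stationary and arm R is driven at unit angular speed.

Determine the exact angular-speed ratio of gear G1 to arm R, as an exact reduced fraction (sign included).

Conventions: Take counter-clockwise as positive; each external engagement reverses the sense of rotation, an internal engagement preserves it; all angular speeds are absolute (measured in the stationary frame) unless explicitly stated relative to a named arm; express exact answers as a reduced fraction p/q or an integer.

112/29

recognized (axles ride arm R): planetary set, 29/27/83 teeth
ring teeth: 29 + 2·27 = 83
29(ω_sun−ω_arm) = −83(ω_ring−ω_arm),  ω_ring = 0, ω_arm = 1
ω_sun = 1 − (83/29)(0−1) = 112/29
ω_out/ω_in = 112/29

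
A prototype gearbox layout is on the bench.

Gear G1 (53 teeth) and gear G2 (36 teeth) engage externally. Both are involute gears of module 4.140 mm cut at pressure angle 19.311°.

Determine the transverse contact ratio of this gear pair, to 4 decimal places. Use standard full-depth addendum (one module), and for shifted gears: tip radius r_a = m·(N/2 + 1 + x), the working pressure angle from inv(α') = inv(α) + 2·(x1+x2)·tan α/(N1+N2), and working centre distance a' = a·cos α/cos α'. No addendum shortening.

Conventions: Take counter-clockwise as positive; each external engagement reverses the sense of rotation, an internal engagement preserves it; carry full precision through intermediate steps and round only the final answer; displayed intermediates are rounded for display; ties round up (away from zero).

topology: single-mesh involute geometry — m = 4.140, 53T/36T pair
base radii: r_b1 = 103.537439, r_b2 = 70.327317
tip radii: r_a1 = 113.850000, r_a2 = 78.660000
no profile shift: α' = α, a' = a
action lengths: √(r_a1²−r_b1²) = 47.347875, √(r_a2²−r_b2²) = 35.234416
base pitch p_b = π·m·cos α = 12.274432
CR = (47.347875 + 35.234416 − 184.230000·sin 19.31100°)/12.274432 = 1.764501
contact ratio ≈ 1.7645

1.7645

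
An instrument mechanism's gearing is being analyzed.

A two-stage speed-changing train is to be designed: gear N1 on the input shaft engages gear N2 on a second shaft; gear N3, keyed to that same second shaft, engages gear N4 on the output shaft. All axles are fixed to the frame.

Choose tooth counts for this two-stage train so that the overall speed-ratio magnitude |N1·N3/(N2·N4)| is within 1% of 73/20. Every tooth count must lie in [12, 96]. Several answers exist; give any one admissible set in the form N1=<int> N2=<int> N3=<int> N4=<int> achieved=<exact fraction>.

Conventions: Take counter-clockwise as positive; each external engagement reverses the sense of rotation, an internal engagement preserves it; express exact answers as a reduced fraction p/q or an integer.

N1=12 N2=20 N3=73 N4=12 achieved=73/20

topology: fixed-axis compound train — 2 stages, target 73/20
target = 73/20 in lowest terms: an exact hit needs N1·N3 = k·73 and N2·N4 = k·20 for one integer k, every count in [12, 96]; additionally prefer no 1:1 stage (N1 ≠ N2, N3 ≠ N4)
k = 1…11: no 1:1-free in-range split of k·73 and k·20 into factor pairs; take k = 12
k = 12: N1·N3 = 876 = 12·73, N2·N4 = 240 = 20·12
achieved = 12·73/(20·12) = 73/20; |achieved − target| = 0 ≤ 73/2000 ✓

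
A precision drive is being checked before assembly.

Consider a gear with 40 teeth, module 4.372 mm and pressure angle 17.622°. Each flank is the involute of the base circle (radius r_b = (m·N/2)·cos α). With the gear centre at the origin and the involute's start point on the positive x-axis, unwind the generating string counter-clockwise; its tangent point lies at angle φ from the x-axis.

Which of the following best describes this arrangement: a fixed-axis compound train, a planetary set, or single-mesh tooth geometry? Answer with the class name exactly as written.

recognized (one wheel, involute flank): single-mesh tooth geometry, m = 4.372, N = 40
classification: single-mesh tooth geometry

single-mesh tooth geometry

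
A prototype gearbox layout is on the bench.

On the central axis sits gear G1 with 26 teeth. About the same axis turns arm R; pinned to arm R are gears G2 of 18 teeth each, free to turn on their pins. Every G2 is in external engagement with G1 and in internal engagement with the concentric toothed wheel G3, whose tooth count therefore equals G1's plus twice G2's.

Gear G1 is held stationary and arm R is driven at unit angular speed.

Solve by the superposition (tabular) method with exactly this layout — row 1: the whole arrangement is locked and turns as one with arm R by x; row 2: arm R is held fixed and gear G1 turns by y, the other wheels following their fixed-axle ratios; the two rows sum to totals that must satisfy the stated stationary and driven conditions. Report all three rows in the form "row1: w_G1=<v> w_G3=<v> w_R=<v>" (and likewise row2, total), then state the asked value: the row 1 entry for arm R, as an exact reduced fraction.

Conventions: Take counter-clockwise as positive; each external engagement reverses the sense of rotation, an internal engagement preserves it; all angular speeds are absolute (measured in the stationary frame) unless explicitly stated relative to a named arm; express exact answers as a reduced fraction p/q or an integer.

row1: w_G1=1 w_G3=1 w_R=1
row2: w_G1=-1 w_G3=13/31 w_R=0
total: w_G1=0 w_G3=44/31 w_R=1
asked value: 1

planetary set (26T centre, 18T on arm, 62T internal) — Willis relation
superposition row 1 [locked train]: every member turns x
superposition row 2 [arm held]: sun y, ring −(26/62)·y, arm 0
boundary: total ω_sun = x + y = 0 and total ω_arm = x = 1  ⇒  y = -1, x = 1
row 2 ring = −(26/62)·(-1) = 13/31
totals (row 1 + row 2): sun 1 + (-1) = 0, ring 1 + 13/31 = 44/31, arm 1 + 0 = 1
asked cell (row1, arm) = 1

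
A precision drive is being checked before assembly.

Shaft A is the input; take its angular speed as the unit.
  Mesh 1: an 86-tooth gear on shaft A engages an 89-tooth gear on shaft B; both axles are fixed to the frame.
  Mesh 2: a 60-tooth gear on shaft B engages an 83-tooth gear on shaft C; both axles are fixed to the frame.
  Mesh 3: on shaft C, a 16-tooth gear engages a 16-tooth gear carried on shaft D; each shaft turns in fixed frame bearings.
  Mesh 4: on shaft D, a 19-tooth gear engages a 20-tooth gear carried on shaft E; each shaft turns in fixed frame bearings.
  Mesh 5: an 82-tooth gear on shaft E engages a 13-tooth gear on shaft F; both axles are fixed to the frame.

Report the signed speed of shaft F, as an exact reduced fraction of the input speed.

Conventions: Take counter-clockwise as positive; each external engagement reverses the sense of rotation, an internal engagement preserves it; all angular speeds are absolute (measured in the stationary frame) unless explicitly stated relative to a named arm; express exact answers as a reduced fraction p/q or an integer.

5-mesh fixed-axis compound train (all bearings frame-fixed)
mesh 1 [86T→89T]: |ω|/ω_in = 1×86/89 = 86/89, sense flips to −
mesh 2 [60T→83T]: |ω|/ω_in = (86/89)×60/83 = 5160/7387, sense flips to +
mesh 3 [16T→16T]: |ω|/ω_in = (5160/7387)×16/16 = 5160/7387, sense flips to −
mesh 4 [19T→20T]: |ω|/ω_in = (5160/7387)×19/20 = 4902/7387, sense flips to +
mesh 5 [82T→13T]: |ω|/ω_in = (4902/7387)×82/13 = 401964/96031, sense flips to −
signed output speed (× input speed) = -401964/96031

-401964/96031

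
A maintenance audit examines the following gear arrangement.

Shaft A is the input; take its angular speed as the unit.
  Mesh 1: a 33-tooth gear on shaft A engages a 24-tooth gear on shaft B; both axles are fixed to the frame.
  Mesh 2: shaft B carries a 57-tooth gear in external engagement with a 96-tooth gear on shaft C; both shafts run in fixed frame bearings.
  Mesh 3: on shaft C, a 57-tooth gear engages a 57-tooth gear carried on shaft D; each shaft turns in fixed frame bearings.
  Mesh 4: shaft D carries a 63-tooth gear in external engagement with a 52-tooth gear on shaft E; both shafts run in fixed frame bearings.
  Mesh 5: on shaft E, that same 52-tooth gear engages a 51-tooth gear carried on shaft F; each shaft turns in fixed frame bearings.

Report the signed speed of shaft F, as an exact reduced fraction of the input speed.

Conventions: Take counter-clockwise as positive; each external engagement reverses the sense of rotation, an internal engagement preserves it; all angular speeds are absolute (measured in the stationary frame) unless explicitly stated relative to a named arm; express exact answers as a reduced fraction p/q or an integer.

-4389/4352

5-mesh fixed-axis compound train (all bearings frame-fixed)
mesh 1 [33T→24T]: |ω|/ω_in = 1×33/24 = 11/8, sense flips to −
mesh 2 [57T→96T]: |ω|/ω_in = (11/8)×57/96 = 209/256, sense flips to +
mesh 3 [57T→57T]: |ω|/ω_in = (209/256)×57/57 = 209/256, sense flips to −
mesh 4 [63T→52T]: |ω|/ω_in = (209/256)×63/52 = 13167/13312, sense flips to +
mesh 5 [52T→51T]: |ω|/ω_in = (13167/13312)×52/51 = 4389/4352, sense flips to −
signed output speed (× input speed) = -4389/4352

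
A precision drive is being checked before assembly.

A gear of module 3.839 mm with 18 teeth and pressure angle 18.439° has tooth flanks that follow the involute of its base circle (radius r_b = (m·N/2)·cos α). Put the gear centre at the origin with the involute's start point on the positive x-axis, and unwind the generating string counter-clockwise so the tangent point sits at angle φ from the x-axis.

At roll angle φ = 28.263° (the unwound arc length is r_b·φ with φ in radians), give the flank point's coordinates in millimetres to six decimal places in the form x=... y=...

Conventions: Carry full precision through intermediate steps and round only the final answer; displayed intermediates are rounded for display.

x=36.525654 y=1.279772

class = single-mesh tooth geometry [base-circle involute, m = 3.839, 18T]
pitch radius r_p = m·N/2 = 3.839·18/2 = 34.551000
base radius r_b = r_p·cos α = 34.551000·cos 18.439° = 32.777184
roll angle φ = 28.263° = 0.49328241 rad
x = r_b·(cos φ + φ·sin φ) = 36.525654
y = r_b·(sin φ − φ·cos φ) = 1.279772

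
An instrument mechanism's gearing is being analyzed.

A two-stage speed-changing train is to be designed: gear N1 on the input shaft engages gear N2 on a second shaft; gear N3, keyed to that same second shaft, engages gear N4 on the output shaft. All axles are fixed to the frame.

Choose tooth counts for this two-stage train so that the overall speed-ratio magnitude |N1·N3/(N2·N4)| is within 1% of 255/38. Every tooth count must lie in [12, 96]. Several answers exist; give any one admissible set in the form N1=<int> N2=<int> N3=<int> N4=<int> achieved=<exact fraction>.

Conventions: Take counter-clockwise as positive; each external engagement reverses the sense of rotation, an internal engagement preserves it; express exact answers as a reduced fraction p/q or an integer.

N1=17 N2=12 N3=90 N4=19 achieved=255/38

2-stage fixed-axis compound train for ratio 255/38
target = 255/38 in lowest terms: an exact hit needs N1·N3 = k·255 and N2·N4 = k·38 for one integer k, every count in [12, 96]; additionally prefer no 1:1 stage (N1 ≠ N2, N3 ≠ N4)
k = 1…5: no 1:1-free in-range split of k·255 and k·38 into factor pairs; take k = 6
k = 6: N1·N3 = 1530 = 17·90, N2·N4 = 228 = 12·19
achieved = 17·90/(12·19) = 255/38; |achieved − target| = 0 ≤ 51/760 ✓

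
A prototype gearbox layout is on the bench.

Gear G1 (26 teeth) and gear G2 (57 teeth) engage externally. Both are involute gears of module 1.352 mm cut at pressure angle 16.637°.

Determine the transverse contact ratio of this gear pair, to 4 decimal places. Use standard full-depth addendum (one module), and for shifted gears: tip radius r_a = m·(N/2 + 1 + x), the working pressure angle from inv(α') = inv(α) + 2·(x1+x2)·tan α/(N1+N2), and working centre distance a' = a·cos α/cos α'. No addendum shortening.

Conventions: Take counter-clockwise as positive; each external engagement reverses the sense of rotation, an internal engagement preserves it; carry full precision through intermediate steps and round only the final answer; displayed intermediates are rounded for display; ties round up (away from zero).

class = single-mesh tooth geometry [involute pair 26T × 57T, m = 1.352]
base radii: r_b1 = 16.840231, r_b2 = 36.918969
tip radii: r_a1 = 18.928000, r_a2 = 39.884000
no profile shift: α' = α, a' = a
action lengths: √(r_a1²−r_b1²) = 8.641515, √(r_a2²−r_b2²) = 15.090500
base pitch p_b = π·m·cos α = 4.069627
CR = (8.641515 + 15.090500 − 56.108000·sin 16.63700°)/4.069627 = 1.884176
contact ratio ≈ 1.8842

1.8842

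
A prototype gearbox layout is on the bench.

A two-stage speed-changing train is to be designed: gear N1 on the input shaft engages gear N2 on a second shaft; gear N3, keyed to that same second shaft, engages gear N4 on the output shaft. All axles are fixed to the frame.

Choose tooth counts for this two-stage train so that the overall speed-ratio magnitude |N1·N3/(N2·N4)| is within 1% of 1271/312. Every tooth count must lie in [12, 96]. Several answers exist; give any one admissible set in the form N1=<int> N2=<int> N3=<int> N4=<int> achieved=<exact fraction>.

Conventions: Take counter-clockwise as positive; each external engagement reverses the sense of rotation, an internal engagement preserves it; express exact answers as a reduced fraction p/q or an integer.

N1=31 N2=12 N3=41 N4=26 achieved=1271/312

2-stage fixed-axis compound train for ratio 1271/312
target = 1271/312 in lowest terms: an exact hit needs N1·N3 = k·1271 and N2·N4 = k·312 for one integer k, every count in [12, 96]; additionally prefer no 1:1 stage (N1 ≠ N2, N3 ≠ N4)
k = 1: N1·N3 = 1271 = 31·41, N2·N4 = 312 = 12·26
achieved = 31·41/(12·26) = 1271/312; |achieved − target| = 0 ≤ 1271/31200 ✓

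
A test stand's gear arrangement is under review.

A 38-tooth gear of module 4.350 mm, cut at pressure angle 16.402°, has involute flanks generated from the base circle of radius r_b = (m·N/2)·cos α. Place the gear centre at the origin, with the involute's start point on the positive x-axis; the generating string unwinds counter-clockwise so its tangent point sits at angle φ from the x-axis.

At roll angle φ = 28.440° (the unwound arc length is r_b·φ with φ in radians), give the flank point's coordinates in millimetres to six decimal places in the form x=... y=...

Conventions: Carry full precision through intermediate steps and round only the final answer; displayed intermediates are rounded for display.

topology: single-mesh involute geometry — m = 4.350, N = 38
pitch radius r_p = m·N/2 = 4.350·38/2 = 82.650000
base radius r_b = r_p·cos α = 82.650000·cos 16.402° = 79.286485
roll angle φ = 28.440° = 0.49637164 rad
x = r_b·(cos φ + φ·sin φ) = 88.460522
y = r_b·(sin φ − φ·cos φ) = 3.153265

x=88.460522 y=3.153265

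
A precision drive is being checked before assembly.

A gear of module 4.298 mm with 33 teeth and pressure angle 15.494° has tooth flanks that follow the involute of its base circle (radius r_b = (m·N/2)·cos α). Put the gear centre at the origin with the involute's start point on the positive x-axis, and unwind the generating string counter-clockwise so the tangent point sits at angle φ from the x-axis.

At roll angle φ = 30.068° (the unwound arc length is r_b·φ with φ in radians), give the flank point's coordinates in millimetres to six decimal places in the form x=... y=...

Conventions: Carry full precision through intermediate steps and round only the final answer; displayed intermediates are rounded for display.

x=77.112088 y=3.202507

topology: single-mesh involute geometry — m = 4.298, N = 33
pitch radius r_p = m·N/2 = 4.298·33/2 = 70.917000
base radius r_b = r_p·cos α = 70.917000·cos 15.494° = 68.339765
roll angle φ = 30.068° = 0.52478560 rad
x = r_b·(cos φ + φ·sin φ) = 77.112088
y = r_b·(sin φ − φ·cos φ) = 3.202507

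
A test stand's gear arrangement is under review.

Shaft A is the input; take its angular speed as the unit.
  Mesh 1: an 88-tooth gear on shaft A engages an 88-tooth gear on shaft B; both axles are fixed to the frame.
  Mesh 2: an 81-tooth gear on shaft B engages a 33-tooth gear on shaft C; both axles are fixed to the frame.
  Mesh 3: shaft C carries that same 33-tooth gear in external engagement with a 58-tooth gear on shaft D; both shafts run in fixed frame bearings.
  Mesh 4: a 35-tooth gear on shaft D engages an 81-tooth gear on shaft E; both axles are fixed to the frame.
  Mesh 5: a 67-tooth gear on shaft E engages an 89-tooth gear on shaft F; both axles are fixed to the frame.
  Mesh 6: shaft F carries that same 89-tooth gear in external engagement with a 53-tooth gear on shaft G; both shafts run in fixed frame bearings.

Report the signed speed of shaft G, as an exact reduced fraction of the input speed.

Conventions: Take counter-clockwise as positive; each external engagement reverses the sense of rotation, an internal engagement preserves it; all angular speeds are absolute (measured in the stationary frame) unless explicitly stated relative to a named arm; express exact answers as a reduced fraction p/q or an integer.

2345/3074

6-mesh fixed-axis compound train (all bearings frame-fixed)
mesh 1 [88T→88T]: |ω|/ω_in = 1×88/88 = 1, sense flips to −
mesh 2 [81T→33T]: |ω|/ω_in = 1×81/33 = 27/11, sense flips to +
mesh 3 [33T→58T]: |ω|/ω_in = (27/11)×33/58 = 81/58, sense flips to −
mesh 4 [35T→81T]: |ω|/ω_in = (81/58)×35/81 = 35/58, sense flips to +
mesh 5 [67T→89T]: |ω|/ω_in = (35/58)×67/89 = 2345/5162, sense flips to −
mesh 6 [89T→53T]: |ω|/ω_in = (2345/5162)×89/53 = 2345/3074, sense flips to +
signed output speed (× input speed) = 2345/3074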